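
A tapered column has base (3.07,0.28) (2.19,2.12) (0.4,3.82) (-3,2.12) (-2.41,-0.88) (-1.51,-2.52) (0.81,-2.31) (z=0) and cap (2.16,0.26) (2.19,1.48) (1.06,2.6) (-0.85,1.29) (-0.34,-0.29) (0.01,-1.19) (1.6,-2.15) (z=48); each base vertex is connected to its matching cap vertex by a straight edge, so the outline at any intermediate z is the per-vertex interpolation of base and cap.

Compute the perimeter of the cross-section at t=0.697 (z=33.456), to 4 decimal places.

Perimeter at t=0.697: 13.9616

Cross-section at t=0.697: each vertex is (1-t)·p0[i] + t·p1[i].
  v1: (1-0.697)·(3.07,0.28) + 0.697·(2.16,0.26) = (2.4357,0.2661)
  v2: (1-0.697)·(2.19,2.12) + 0.697·(2.19,1.48) = (2.1900,1.6739)
  v3: (1-0.697)·(0.4,3.82) + 0.697·(1.06,2.6) = (0.8600,2.9697)
  v4: (1-0.697)·(-3,2.12) + 0.697·(-0.85,1.29) = (-1.5015,1.5415)
  v5: (1-0.697)·(-2.41,-0.88) + 0.697·(-0.34,-0.29) = (-0.9672,-0.4688)
  v6: (1-0.697)·(-1.51,-2.52) + 0.697·(0.01,-1.19) = (-0.4506,-1.5930)
  v7: (1-0.697)·(0.81,-2.31) + 0.697·(1.6,-2.15) = (1.3606,-2.1985)
Perimeter = Σ |v_{i+1} − v_i|:
  edge 1→2: √(-0.2457² + 1.4079²) = 1.4291 (running 1.4291)
  edge 2→3: √(-1.3300² + 1.2957²) = 1.8568 (running 3.2860)
  edge 3→4: √(-2.3615² + -1.4282²) = 2.7597 (running 6.0457)
  edge 4→5: √(0.5342² + -2.0103²) = 2.0800 (running 8.1258)
  edge 5→6: √(0.5167² + -1.1242²) = 1.2373 (running 9.3630)
  edge 6→7: √(1.8112² + -0.6055²) = 1.9097 (running 11.2727)
  edge 7→1: √(1.0751² + 2.4645²) = 2.6888 (running 13.9616)
Perimeter = 13.9616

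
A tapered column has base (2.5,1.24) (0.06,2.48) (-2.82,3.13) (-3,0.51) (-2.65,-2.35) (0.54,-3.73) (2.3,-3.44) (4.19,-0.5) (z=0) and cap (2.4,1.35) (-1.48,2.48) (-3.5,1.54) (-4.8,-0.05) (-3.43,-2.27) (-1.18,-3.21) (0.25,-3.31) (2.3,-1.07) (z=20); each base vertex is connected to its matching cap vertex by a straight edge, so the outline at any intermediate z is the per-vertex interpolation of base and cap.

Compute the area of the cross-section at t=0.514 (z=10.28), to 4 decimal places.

Cross-section at t=0.514: each vertex is (1-t)·p0[i] + t·p1[i].
  v1: (1-0.514)·(2.5,1.24) + 0.514·(2.4,1.35) = (2.4486,1.2965)
  v2: (1-0.514)·(0.06,2.48) + 0.514·(-1.48,2.48) = (-0.7316,2.4800)
  v3: (1-0.514)·(-2.82,3.13) + 0.514·(-3.5,1.54) = (-3.1695,2.3127)
  v4: (1-0.514)·(-3,0.51) + 0.514·(-4.8,-0.05) = (-3.9252,0.2222)
  v5: (1-0.514)·(-2.65,-2.35) + 0.514·(-3.43,-2.27) = (-3.0509,-2.3089)
  v6: (1-0.514)·(0.54,-3.73) + 0.514·(-1.18,-3.21) = (-0.3441,-3.4627)
  v7: (1-0.514)·(2.3,-3.44) + 0.514·(0.25,-3.31) = (1.2463,-3.3732)
  v8: (1-0.514)·(4.19,-0.5) + 0.514·(2.3,-1.07) = (3.2185,-0.7930)
Shoelace sum Σ(x_i·y_{i+1} − x_{i+1}·y_i):
  i=1: 2.4486·2.4800 − -0.7316·1.2965 = +7.0210 (running +7.0210)
  i=2: -0.7316·2.3127 − -3.1695·2.4800 = +6.1685 (running +13.1895)
  i=3: -3.1695·0.2222 − -3.9252·2.3127 = +8.3738 (running +21.5634)
  i=4: -3.9252·-2.3089 − -3.0509·0.2222 = +9.7406 (running +31.3040)
  i=5: -3.0509·-3.4627 − -0.3441·-2.3089 = +9.7700 (running +41.0740)
  i=6: -0.3441·-3.3732 − 1.2463·-3.4627 = +5.4762 (running +46.5502)
  i=7: 1.2463·-0.7930 − 3.2185·-3.3732 = +9.8684 (running +56.4187)
  i=8: 3.2185·1.2965 − 2.4486·-0.7930 = +6.1147 (running +62.5333)
Area = |Σ|/2 = |62.5333|/2 = 31.2667

Area at t=0.514: 31.2667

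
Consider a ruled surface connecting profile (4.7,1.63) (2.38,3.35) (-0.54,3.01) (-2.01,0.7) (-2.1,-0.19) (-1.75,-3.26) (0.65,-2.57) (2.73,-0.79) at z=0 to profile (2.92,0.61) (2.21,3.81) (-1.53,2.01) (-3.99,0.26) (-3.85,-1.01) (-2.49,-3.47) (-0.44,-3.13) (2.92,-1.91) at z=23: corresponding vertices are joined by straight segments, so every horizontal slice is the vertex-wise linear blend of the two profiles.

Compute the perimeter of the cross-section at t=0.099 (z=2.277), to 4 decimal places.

Perimeter at t=0.099: 20.8788

Cross-section at t=0.099: each vertex is (1-t)·p0[i] + t·p1[i].
  v1: (1-0.099)·(4.7,1.63) + 0.099·(2.92,0.61) = (4.5238,1.5290)
  v2: (1-0.099)·(2.38,3.35) + 0.099·(2.21,3.81) = (2.3632,3.3955)
  v3: (1-0.099)·(-0.54,3.01) + 0.099·(-1.53,2.01) = (-0.6380,2.9110)
  v4: (1-0.099)·(-2.01,0.7) + 0.099·(-3.99,0.26) = (-2.2060,0.6564)
  v5: (1-0.099)·(-2.1,-0.19) + 0.099·(-3.85,-1.01) = (-2.2732,-0.2712)
  v6: (1-0.099)·(-1.75,-3.26) + 0.099·(-2.49,-3.47) = (-1.8233,-3.2808)
  v7: (1-0.099)·(0.65,-2.57) + 0.099·(-0.44,-3.13) = (0.5421,-2.6254)
  v8: (1-0.099)·(2.73,-0.79) + 0.099·(2.92,-1.91) = (2.7488,-0.9009)
Perimeter = Σ |v_{i+1} − v_i|:
  edge 1→2: √(-2.1606² + 1.8665²) = 2.8552 (running 2.8552)
  edge 2→3: √(-3.0012² + -0.4845²) = 3.0400 (running 5.8952)
  edge 3→4: √(-1.5680² + -2.2546²) = 2.7462 (running 8.6415)
  edge 4→5: √(-0.0672² + -0.9276²) = 0.9301 (running 9.5715)
  edge 5→6: √(0.4500² + -3.0096²) = 3.0431 (running 12.6146)
  edge 6→7: √(2.3654² + 0.6553²) = 2.4545 (running 15.0690)
  edge 7→8: √(2.2067² + 1.7246²) = 2.8007 (running 17.8697)
  edge 8→1: √(1.7750² + 2.4299²) = 3.0091 (running 20.8788)
Perimeter = 20.8788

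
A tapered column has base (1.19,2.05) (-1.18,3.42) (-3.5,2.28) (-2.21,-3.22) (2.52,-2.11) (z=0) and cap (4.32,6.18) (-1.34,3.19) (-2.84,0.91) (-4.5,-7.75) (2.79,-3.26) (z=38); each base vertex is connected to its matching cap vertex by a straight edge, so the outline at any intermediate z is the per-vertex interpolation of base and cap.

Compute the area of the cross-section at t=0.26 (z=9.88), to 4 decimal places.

Cross-section at t=0.26: each vertex is (1-t)·p0[i] + t·p1[i].
  v1: (1-0.26)·(1.19,2.05) + 0.26·(4.32,6.18) = (2.0038,3.1238)
  v2: (1-0.26)·(-1.18,3.42) + 0.26·(-1.34,3.19) = (-1.2216,3.3602)
  v3: (1-0.26)·(-3.5,2.28) + 0.26·(-2.84,0.91) = (-3.3284,1.9238)
  v4: (1-0.26)·(-2.21,-3.22) + 0.26·(-4.5,-7.75) = (-2.8054,-4.3978)
  v5: (1-0.26)·(2.52,-2.11) + 0.26·(2.79,-3.26) = (2.5902,-2.4090)
Shoelace sum Σ(x_i·y_{i+1} − x_{i+1}·y_i):
  i=1: 2.0038·3.3602 − -1.2216·3.1238 = +10.5492 (running +10.5492)
  i=2: -1.2216·1.9238 − -3.3284·3.3602 = +8.8340 (running +19.3832)
  i=3: -3.3284·-4.3978 − -2.8054·1.9238 = +20.0347 (running +39.4178)
  i=4: -2.8054·-2.4090 − 2.5902·-4.3978 = +18.1494 (running +57.5672)
  i=5: 2.5902·3.1238 − 2.0038·-2.4090 = +12.9184 (running +70.4857)
Area = |Σ|/2 = |70.4857|/2 = 35.2428

Area at t=0.26: 35.2428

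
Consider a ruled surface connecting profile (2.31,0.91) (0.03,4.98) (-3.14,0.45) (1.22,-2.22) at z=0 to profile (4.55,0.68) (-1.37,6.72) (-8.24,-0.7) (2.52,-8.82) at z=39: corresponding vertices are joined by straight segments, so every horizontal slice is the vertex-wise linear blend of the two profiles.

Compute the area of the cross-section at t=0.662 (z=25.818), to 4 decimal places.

Cross-section at t=0.662: each vertex is (1-t)·p0[i] + t·p1[i].
  v1: (1-0.662)·(2.31,0.91) + 0.662·(4.55,0.68) = (3.7929,0.7577)
  v2: (1-0.662)·(0.03,4.98) + 0.662·(-1.37,6.72) = (-0.8968,6.1319)
  v3: (1-0.662)·(-3.14,0.45) + 0.662·(-8.24,-0.7) = (-6.5162,-0.3113)
  v4: (1-0.662)·(1.22,-2.22) + 0.662·(2.52,-8.82) = (2.0806,-6.5892)
Shoelace sum Σ(x_i·y_{i+1} − x_{i+1}·y_i):
  i=1: 3.7929·6.1319 − -0.8968·0.7577 = +23.9370 (running +23.9370)
  i=2: -0.8968·-0.3113 − -6.5162·6.1319 = +40.2357 (running +64.1728)
  i=3: -6.5162·-6.5892 − 2.0806·-0.3113 = +43.5842 (running +107.7570)
  i=4: 2.0806·0.7577 − 3.7929·-6.5892 = +26.5686 (running +134.3256)
Area = |Σ|/2 = |134.3256|/2 = 67.1628

Area at t=0.662: 67.1628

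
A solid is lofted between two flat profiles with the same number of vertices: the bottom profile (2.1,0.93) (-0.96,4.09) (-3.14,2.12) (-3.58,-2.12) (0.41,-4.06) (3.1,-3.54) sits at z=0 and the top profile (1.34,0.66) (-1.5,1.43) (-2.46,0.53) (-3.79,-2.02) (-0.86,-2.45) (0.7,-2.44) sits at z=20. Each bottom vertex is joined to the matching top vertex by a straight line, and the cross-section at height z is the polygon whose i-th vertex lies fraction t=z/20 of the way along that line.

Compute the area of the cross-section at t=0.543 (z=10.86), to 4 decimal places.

Area at t=0.543: 22.8388

Cross-section at t=0.543: each vertex is (1-t)·p0[i] + t·p1[i].
  v1: (1-0.543)·(2.1,0.93) + 0.543·(1.34,0.66) = (1.6873,0.7834)
  v2: (1-0.543)·(-0.96,4.09) + 0.543·(-1.5,1.43) = (-1.2532,2.6456)
  v3: (1-0.543)·(-3.14,2.12) + 0.543·(-2.46,0.53) = (-2.7708,1.2566)
  v4: (1-0.543)·(-3.58,-2.12) + 0.543·(-3.79,-2.02) = (-3.6940,-2.0657)
  v5: (1-0.543)·(0.41,-4.06) + 0.543·(-0.86,-2.45) = (-0.2796,-3.1858)
  v6: (1-0.543)·(3.1,-3.54) + 0.543·(0.7,-2.44) = (1.7968,-2.9427)
Shoelace sum Σ(x_i·y_{i+1} − x_{i+1}·y_i):
  i=1: 1.6873·2.6456 − -1.2532·0.7834 = +5.4458 (running +5.4458)
  i=2: -1.2532·1.2566 − -2.7708·2.6456 = +5.7555 (running +11.2013)
  i=3: -2.7708·-2.0657 − -3.6940·1.2566 = +10.3656 (running +21.5669)
  i=4: -3.6940·-3.1858 − -0.2796·-2.0657 = +11.1907 (running +32.7576)
  i=5: -0.2796·-2.9427 − 1.7968·-3.1858 = +6.5470 (running +39.3046)
  i=6: 1.7968·0.7834 − 1.6873·-2.9427 = +6.3729 (running +45.6775)
Area = |Σ|/2 = |45.6775|/2 = 22.8388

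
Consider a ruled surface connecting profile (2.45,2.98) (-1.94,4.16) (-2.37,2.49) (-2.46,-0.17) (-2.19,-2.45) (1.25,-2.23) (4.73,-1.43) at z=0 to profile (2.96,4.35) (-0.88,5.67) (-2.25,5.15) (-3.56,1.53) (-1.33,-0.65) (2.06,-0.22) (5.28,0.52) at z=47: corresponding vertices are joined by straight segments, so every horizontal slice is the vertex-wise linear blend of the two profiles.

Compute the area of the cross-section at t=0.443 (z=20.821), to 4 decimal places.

Cross-section at t=0.443: each vertex is (1-t)·p0[i] + t·p1[i].
  v1: (1-0.443)·(2.45,2.98) + 0.443·(2.96,4.35) = (2.6759,3.5869)
  v2: (1-0.443)·(-1.94,4.16) + 0.443·(-0.88,5.67) = (-1.4704,4.8289)
  v3: (1-0.443)·(-2.37,2.49) + 0.443·(-2.25,5.15) = (-2.3168,3.6684)
  v4: (1-0.443)·(-2.46,-0.17) + 0.443·(-3.56,1.53) = (-2.9473,0.5831)
  v5: (1-0.443)·(-2.19,-2.45) + 0.443·(-1.33,-0.65) = (-1.8090,-1.6526)
  v6: (1-0.443)·(1.25,-2.23) + 0.443·(2.06,-0.22) = (1.6088,-1.3396)
  v7: (1-0.443)·(4.73,-1.43) + 0.443·(5.28,0.52) = (4.9737,-0.5661)
Shoelace sum Σ(x_i·y_{i+1} − x_{i+1}·y_i):
  i=1: 2.6759·4.8289 − -1.4704·3.5869 = +18.1961 (running +18.1961)
  i=2: -1.4704·3.6684 − -2.3168·4.8289 = +5.7938 (running +23.9899)
  i=3: -2.3168·0.5831 − -2.9473·3.6684 = +9.4609 (running +33.4508)
  i=4: -2.9473·-1.6526 − -1.8090·0.5831 = +5.9255 (running +39.3764)
  i=5: -1.8090·-1.3396 − 1.6088·-1.6526 = +5.0821 (running +44.4584)
  i=6: 1.6088·-0.5661 − 4.9737·-1.3396 = +5.7517 (running +50.2101)
  i=7: 4.9737·3.5869 − 2.6759·-0.5661 = +19.3550 (running +69.5651)
Area = |Σ|/2 = |69.5651|/2 = 34.7826

Area at t=0.443: 34.7826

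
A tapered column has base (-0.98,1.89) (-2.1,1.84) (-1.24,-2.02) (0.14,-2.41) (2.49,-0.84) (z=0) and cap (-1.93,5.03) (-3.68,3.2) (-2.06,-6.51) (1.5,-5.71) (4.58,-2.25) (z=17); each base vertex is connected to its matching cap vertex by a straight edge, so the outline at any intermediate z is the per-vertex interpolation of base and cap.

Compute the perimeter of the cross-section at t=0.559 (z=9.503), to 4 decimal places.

Cross-section at t=0.559: each vertex is (1-t)·p0[i] + t·p1[i].
  v1: (1-0.559)·(-0.98,1.89) + 0.559·(-1.93,5.03) = (-1.5111,3.6453)
  v2: (1-0.559)·(-2.1,1.84) + 0.559·(-3.68,3.2) = (-2.9832,2.6002)
  v3: (1-0.559)·(-1.24,-2.02) + 0.559·(-2.06,-6.51) = (-1.6984,-4.5299)
  v4: (1-0.559)·(0.14,-2.41) + 0.559·(1.5,-5.71) = (0.9002,-4.2547)
  v5: (1-0.559)·(2.49,-0.84) + 0.559·(4.58,-2.25) = (3.6583,-1.6282)
Perimeter = Σ |v_{i+1} − v_i|:
  edge 1→2: √(-1.4722² + -1.0450²) = 1.8054 (running 1.8054)
  edge 2→3: √(1.2848² + -7.1302²) = 7.2450 (running 9.0504)
  edge 3→4: √(2.5986² + 0.2752²) = 2.6132 (running 11.6635)
  edge 4→5: √(2.7581² + 2.6265²) = 3.8086 (running 15.4721)
  edge 5→1: √(-5.1694² + 5.2735²) = 7.3845 (running 22.8567)
Perimeter = 22.8567

Perimeter at t=0.559: 22.8567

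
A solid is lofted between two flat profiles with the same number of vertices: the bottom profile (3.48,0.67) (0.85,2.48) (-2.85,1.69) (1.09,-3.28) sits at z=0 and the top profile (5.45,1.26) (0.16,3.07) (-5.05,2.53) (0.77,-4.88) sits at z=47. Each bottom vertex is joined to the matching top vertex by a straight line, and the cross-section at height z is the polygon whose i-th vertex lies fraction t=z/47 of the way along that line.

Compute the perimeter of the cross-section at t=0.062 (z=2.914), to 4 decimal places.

Perimeter at t=0.062: 18.5416

Cross-section at t=0.062: each vertex is (1-t)·p0[i] + t·p1[i].
  v1: (1-0.062)·(3.48,0.67) + 0.062·(5.45,1.26) = (3.6021,0.7066)
  v2: (1-0.062)·(0.85,2.48) + 0.062·(0.16,3.07) = (0.8072,2.5166)
  v3: (1-0.062)·(-2.85,1.69) + 0.062·(-5.05,2.53) = (-2.9864,1.7421)
  v4: (1-0.062)·(1.09,-3.28) + 0.062·(0.77,-4.88) = (1.0702,-3.3792)
Perimeter = Σ |v_{i+1} − v_i|:
  edge 1→2: √(-2.7949² + 1.8100²) = 3.3298 (running 3.3298)
  edge 2→3: √(-3.7936² + -0.7745²) = 3.8719 (running 7.2017)
  edge 3→4: √(4.0566² + -5.1213²) = 6.5332 (running 13.7349)
  edge 4→1: √(2.5320² + 4.0858²) = 4.8067 (running 18.5416)
Perimeter = 18.5416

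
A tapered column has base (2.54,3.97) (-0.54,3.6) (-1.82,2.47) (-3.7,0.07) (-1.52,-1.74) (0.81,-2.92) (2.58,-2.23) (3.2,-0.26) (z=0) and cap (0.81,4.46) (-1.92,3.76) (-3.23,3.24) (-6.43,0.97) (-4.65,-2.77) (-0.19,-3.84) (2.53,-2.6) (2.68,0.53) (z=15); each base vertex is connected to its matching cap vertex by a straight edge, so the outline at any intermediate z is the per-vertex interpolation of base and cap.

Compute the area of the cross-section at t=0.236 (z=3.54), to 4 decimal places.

Cross-section at t=0.236: each vertex is (1-t)·p0[i] + t·p1[i].
  v1: (1-0.236)·(2.54,3.97) + 0.236·(0.81,4.46) = (2.1317,4.0856)
  v2: (1-0.236)·(-0.54,3.6) + 0.236·(-1.92,3.76) = (-0.8657,3.6378)
  v3: (1-0.236)·(-1.82,2.47) + 0.236·(-3.23,3.24) = (-2.1528,2.6517)
  v4: (1-0.236)·(-3.7,0.07) + 0.236·(-6.43,0.97) = (-4.3443,0.2824)
  v5: (1-0.236)·(-1.52,-1.74) + 0.236·(-4.65,-2.77) = (-2.2587,-1.9831)
  v6: (1-0.236)·(0.81,-2.92) + 0.236·(-0.19,-3.84) = (0.5740,-3.1371)
  v7: (1-0.236)·(2.58,-2.23) + 0.236·(2.53,-2.6) = (2.5682,-2.3173)
  v8: (1-0.236)·(3.2,-0.26) + 0.236·(2.68,0.53) = (3.0773,-0.0736)
Shoelace sum Σ(x_i·y_{i+1} − x_{i+1}·y_i):
  i=1: 2.1317·3.6378 − -0.8657·4.0856 = +11.2915 (running +11.2915)
  i=2: -0.8657·2.6517 − -2.1528·3.6378 = +5.5357 (running +16.8272)
  i=3: -2.1528·0.2824 − -4.3443·2.6517 = +10.9119 (running +27.7391)
  i=4: -4.3443·-1.9831 − -2.2587·0.2824 = +9.2529 (running +36.9920)
  i=5: -2.2587·-3.1371 − 0.5740·-1.9831 = +8.2240 (running +45.2160)
  i=6: 0.5740·-2.3173 − 2.5682·-3.1371 = +6.7266 (running +51.9427)
  i=7: 2.5682·-0.0736 − 3.0773·-2.3173 = +6.9421 (running +58.8848)
  i=8: 3.0773·4.0856 − 2.1317·-0.0736 = +12.7295 (running +71.6142)
Area = |Σ|/2 = |71.6142|/2 = 35.8071

Area at t=0.236: 35.8071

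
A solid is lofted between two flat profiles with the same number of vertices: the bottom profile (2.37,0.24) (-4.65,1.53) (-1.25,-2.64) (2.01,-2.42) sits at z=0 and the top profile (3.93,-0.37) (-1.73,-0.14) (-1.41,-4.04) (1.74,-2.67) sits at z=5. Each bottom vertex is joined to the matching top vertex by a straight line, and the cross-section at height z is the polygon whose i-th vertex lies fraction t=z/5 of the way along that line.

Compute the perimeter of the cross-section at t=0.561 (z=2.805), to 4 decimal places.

Perimeter at t=0.561: 16.7835

Cross-section at t=0.561: each vertex is (1-t)·p0[i] + t·p1[i].
  v1: (1-0.561)·(2.37,0.24) + 0.561·(3.93,-0.37) = (3.2452,-0.1022)
  v2: (1-0.561)·(-4.65,1.53) + 0.561·(-1.73,-0.14) = (-3.0119,0.5931)
  v3: (1-0.561)·(-1.25,-2.64) + 0.561·(-1.41,-4.04) = (-1.3398,-3.4254)
  v4: (1-0.561)·(2.01,-2.42) + 0.561·(1.74,-2.67) = (1.8585,-2.5602)
Perimeter = Σ |v_{i+1} − v_i|:
  edge 1→2: √(-6.2570² + 0.6953²) = 6.2956 (running 6.2956)
  edge 2→3: √(1.6721² + -4.0185²) = 4.3525 (running 10.6481)
  edge 3→4: √(3.1983² + 0.8652²) = 3.3132 (running 13.9613)
  edge 4→1: √(1.3866² + 2.4580²) = 2.8222 (running 16.7835)
Perimeter = 16.7835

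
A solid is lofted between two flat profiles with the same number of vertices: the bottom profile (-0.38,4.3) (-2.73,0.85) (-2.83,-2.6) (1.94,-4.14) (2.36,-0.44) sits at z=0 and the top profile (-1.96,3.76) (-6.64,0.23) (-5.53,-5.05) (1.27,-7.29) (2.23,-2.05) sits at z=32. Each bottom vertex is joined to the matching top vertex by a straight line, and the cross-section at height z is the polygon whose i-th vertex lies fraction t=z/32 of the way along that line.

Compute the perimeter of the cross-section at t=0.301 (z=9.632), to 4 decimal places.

Perimeter at t=0.301: 24.4723

Cross-section at t=0.301: each vertex is (1-t)·p0[i] + t·p1[i].
  v1: (1-0.301)·(-0.38,4.3) + 0.301·(-1.96,3.76) = (-0.8556,4.1375)
  v2: (1-0.301)·(-2.73,0.85) + 0.301·(-6.64,0.23) = (-3.9069,0.6634)
  v3: (1-0.301)·(-2.83,-2.6) + 0.301·(-5.53,-5.05) = (-3.6427,-3.3375)
  v4: (1-0.301)·(1.94,-4.14) + 0.301·(1.27,-7.29) = (1.7383,-5.0882)
  v5: (1-0.301)·(2.36,-0.44) + 0.301·(2.23,-2.05) = (2.3209,-0.9246)
Perimeter = Σ |v_{i+1} − v_i|:
  edge 1→2: √(-3.0513² + -3.4741²) = 4.6238 (running 4.6238)
  edge 2→3: √(0.2642² + -4.0008²) = 4.0095 (running 8.6334)
  edge 3→4: √(5.3810² + -1.7507²) = 5.6587 (running 14.2920)
  edge 4→5: √(0.5825² + 4.1635²) = 4.2041 (running 18.4961)
  edge 5→1: √(-3.1764² + 5.0621²) = 5.9762 (running 24.4723)
Perimeter = 24.4723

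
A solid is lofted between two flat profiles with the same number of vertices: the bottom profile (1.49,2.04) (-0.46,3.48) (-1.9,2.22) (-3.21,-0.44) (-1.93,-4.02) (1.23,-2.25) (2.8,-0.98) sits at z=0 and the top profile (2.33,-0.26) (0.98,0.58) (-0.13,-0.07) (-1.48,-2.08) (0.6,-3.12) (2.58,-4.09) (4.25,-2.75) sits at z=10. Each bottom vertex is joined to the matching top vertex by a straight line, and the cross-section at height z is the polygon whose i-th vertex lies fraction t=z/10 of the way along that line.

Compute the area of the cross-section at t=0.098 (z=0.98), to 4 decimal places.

Cross-section at t=0.098: each vertex is (1-t)·p0[i] + t·p1[i].
  v1: (1-0.098)·(1.49,2.04) + 0.098·(2.33,-0.26) = (1.5723,1.8146)
  v2: (1-0.098)·(-0.46,3.48) + 0.098·(0.98,0.58) = (-0.3189,3.1958)
  v3: (1-0.098)·(-1.9,2.22) + 0.098·(-0.13,-0.07) = (-1.7265,1.9956)
  v4: (1-0.098)·(-3.21,-0.44) + 0.098·(-1.48,-2.08) = (-3.0405,-0.6007)
  v5: (1-0.098)·(-1.93,-4.02) + 0.098·(0.6,-3.12) = (-1.6821,-3.9318)
  v6: (1-0.098)·(1.23,-2.25) + 0.098·(2.58,-4.09) = (1.3623,-2.4303)
  v7: (1-0.098)·(2.8,-0.98) + 0.098·(4.25,-2.75) = (2.9421,-1.1535)
Shoelace sum Σ(x_i·y_{i+1} − x_{i+1}·y_i):
  i=1: 1.5723·3.1958 − -0.3189·1.8146 = +5.6035 (running +5.6035)
  i=2: -0.3189·1.9956 − -1.7265·3.1958 = +4.8813 (running +10.4848)
  i=3: -1.7265·-0.6007 − -3.0405·1.9956 = +7.1046 (running +17.5894)
  i=4: -3.0405·-3.9318 − -1.6821·-0.6007 = +10.9440 (running +28.5335)
  i=5: -1.6821·-2.4303 − 1.3623·-3.9318 = +9.4442 (running +37.9777)
  i=6: 1.3623·-1.1535 − 2.9421·-2.4303 = +5.5789 (running +43.5566)
  i=7: 2.9421·1.8146 − 1.5723·-1.1535 = +7.1523 (running +50.7089)
Area = |Σ|/2 = |50.7089|/2 = 25.3545

Area at t=0.098: 25.3545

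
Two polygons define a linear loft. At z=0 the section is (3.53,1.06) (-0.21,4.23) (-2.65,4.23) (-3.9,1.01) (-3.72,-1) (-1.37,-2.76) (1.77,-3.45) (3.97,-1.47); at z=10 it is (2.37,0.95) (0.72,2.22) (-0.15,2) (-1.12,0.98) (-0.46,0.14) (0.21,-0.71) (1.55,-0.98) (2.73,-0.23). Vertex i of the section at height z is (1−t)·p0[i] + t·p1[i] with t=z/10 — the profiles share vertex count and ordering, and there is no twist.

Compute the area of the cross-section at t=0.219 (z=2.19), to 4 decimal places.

Cross-section at t=0.219: each vertex is (1-t)·p0[i] + t·p1[i].
  v1: (1-0.219)·(3.53,1.06) + 0.219·(2.37,0.95) = (3.2760,1.0359)
  v2: (1-0.219)·(-0.21,4.23) + 0.219·(0.72,2.22) = (-0.0063,3.7898)
  v3: (1-0.219)·(-2.65,4.23) + 0.219·(-0.15,2) = (-2.1025,3.7416)
  v4: (1-0.219)·(-3.9,1.01) + 0.219·(-1.12,0.98) = (-3.2912,1.0034)
  v5: (1-0.219)·(-3.72,-1) + 0.219·(-0.46,0.14) = (-3.0061,-0.7503)
  v6: (1-0.219)·(-1.37,-2.76) + 0.219·(0.21,-0.71) = (-1.0240,-2.3110)
  v7: (1-0.219)·(1.77,-3.45) + 0.219·(1.55,-0.98) = (1.7218,-2.9091)
  v8: (1-0.219)·(3.97,-1.47) + 0.219·(2.73,-0.23) = (3.6984,-1.1984)
Shoelace sum Σ(x_i·y_{i+1} − x_{i+1}·y_i):
  i=1: 3.2760·3.7898 − -0.0063·1.0359 = +12.4218 (running +12.4218)
  i=2: -0.0063·3.7416 − -2.1025·3.7898 = +7.9444 (running +20.3662)
  i=3: -2.1025·1.0034 − -3.2912·3.7416 = +10.2047 (running +30.5709)
  i=4: -3.2912·-0.7503 − -3.0061·1.0034 = +5.4859 (running +36.0568)
  i=5: -3.0061·-2.3110 − -1.0240·-0.7503 = +6.1788 (running +42.2356)
  i=6: -1.0240·-2.9091 − 1.7218·-2.3110 = +6.9580 (running +49.1936)
  i=7: 1.7218·-1.1984 − 3.6984·-2.9091 = +8.6955 (running +57.8891)
  i=8: 3.6984·1.0359 − 3.2760·-1.1984 = +7.7573 (running +65.6464)
Area = |Σ|/2 = |65.6464|/2 = 32.8232

Area at t=0.219: 32.8232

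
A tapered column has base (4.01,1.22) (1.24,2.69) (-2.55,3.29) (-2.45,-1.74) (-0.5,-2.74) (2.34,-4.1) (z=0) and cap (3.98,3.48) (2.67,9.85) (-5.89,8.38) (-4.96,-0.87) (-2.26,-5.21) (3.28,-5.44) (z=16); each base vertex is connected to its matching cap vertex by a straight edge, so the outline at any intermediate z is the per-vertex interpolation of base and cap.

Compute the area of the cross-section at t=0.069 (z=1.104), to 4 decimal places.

Area at t=0.069: 37.5884

Cross-section at t=0.069: each vertex is (1-t)·p0[i] + t·p1[i].
  v1: (1-0.069)·(4.01,1.22) + 0.069·(3.98,3.48) = (4.0079,1.3759)
  v2: (1-0.069)·(1.24,2.69) + 0.069·(2.67,9.85) = (1.3387,3.1840)
  v3: (1-0.069)·(-2.55,3.29) + 0.069·(-5.89,8.38) = (-2.7805,3.6412)
  v4: (1-0.069)·(-2.45,-1.74) + 0.069·(-4.96,-0.87) = (-2.6232,-1.6800)
  v5: (1-0.069)·(-0.5,-2.74) + 0.069·(-2.26,-5.21) = (-0.6214,-2.9104)
  v6: (1-0.069)·(2.34,-4.1) + 0.069·(3.28,-5.44) = (2.4049,-4.1925)
Shoelace sum Σ(x_i·y_{i+1} − x_{i+1}·y_i):
  i=1: 4.0079·3.1840 − 1.3387·1.3759 = +10.9195 (running +10.9195)
  i=2: 1.3387·3.6412 − -2.7805·3.1840 = +13.7275 (running +24.6470)
  i=3: -2.7805·-1.6800 − -2.6232·3.6412 = +14.2227 (running +38.8696)
  i=4: -2.6232·-2.9104 − -0.6214·-1.6800 = +6.5906 (running +45.4602)
  i=5: -0.6214·-4.1925 − 2.4049·-2.9104 = +9.6045 (running +55.0648)
  i=6: 2.4049·1.3759 − 4.0079·-4.1925 = +20.1120 (running +75.1768)
Area = |Σ|/2 = |75.1768|/2 = 37.5884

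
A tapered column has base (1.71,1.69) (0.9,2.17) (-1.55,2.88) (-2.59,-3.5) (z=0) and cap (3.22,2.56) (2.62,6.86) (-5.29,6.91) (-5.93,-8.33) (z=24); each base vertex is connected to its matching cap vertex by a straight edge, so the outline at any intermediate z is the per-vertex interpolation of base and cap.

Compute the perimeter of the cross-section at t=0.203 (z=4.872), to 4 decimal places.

Cross-section at t=0.203: each vertex is (1-t)·p0[i] + t·p1[i].
  v1: (1-0.203)·(1.71,1.69) + 0.203·(3.22,2.56) = (2.0165,1.8666)
  v2: (1-0.203)·(0.9,2.17) + 0.203·(2.62,6.86) = (1.2492,3.1221)
  v3: (1-0.203)·(-1.55,2.88) + 0.203·(-5.29,6.91) = (-2.3092,3.6981)
  v4: (1-0.203)·(-2.59,-3.5) + 0.203·(-5.93,-8.33) = (-3.2680,-4.4805)
Perimeter = Σ |v_{i+1} − v_i|:
  edge 1→2: √(-0.7674² + 1.2555²) = 1.4714 (running 1.4714)
  edge 2→3: √(-3.5584² + 0.5760²) = 3.6047 (running 5.0761)
  edge 3→4: √(-0.9588² + -8.1786²) = 8.2346 (running 13.3107)
  edge 4→1: √(5.2845² + 6.3471²) = 8.2591 (running 21.5698)
Perimeter = 21.5698

Perimeter at t=0.203: 21.5698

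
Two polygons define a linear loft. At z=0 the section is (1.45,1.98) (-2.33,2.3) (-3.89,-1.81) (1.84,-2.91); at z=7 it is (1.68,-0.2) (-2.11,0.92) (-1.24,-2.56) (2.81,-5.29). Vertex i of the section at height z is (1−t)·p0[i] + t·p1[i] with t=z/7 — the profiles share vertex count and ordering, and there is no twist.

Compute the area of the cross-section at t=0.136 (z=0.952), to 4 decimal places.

Cross-section at t=0.136: each vertex is (1-t)·p0[i] + t·p1[i].
  v1: (1-0.136)·(1.45,1.98) + 0.136·(1.68,-0.2) = (1.4813,1.6835)
  v2: (1-0.136)·(-2.33,2.3) + 0.136·(-2.11,0.92) = (-2.3001,2.1123)
  v3: (1-0.136)·(-3.89,-1.81) + 0.136·(-1.24,-2.56) = (-3.5296,-1.9120)
  v4: (1-0.136)·(1.84,-2.91) + 0.136·(2.81,-5.29) = (1.9719,-3.2337)
Shoelace sum Σ(x_i·y_{i+1} − x_{i+1}·y_i):
  i=1: 1.4813·2.1123 − -2.3001·1.6835 = +7.0012 (running +7.0012)
  i=2: -2.3001·-1.9120 − -3.5296·2.1123 = +11.8534 (running +18.8546)
  i=3: -3.5296·-3.2337 − 1.9719·-1.9120 = +15.1839 (running +34.0385)
  i=4: 1.9719·1.6835 − 1.4813·-3.2337 = +8.1098 (running +42.1482)
Area = |Σ|/2 = |42.1482|/2 = 21.0741

Area at t=0.136: 21.0741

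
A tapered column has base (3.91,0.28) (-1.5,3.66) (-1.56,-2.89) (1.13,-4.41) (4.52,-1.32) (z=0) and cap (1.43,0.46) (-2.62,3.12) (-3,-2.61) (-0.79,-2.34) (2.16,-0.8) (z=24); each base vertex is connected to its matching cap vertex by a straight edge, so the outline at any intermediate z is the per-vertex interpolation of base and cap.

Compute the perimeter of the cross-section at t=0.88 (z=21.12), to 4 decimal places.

Perimeter at t=0.88: 18.0841

Cross-section at t=0.88: each vertex is (1-t)·p0[i] + t·p1[i].
  v1: (1-0.88)·(3.91,0.28) + 0.88·(1.43,0.46) = (1.7276,0.4384)
  v2: (1-0.88)·(-1.5,3.66) + 0.88·(-2.62,3.12) = (-2.4856,3.1848)
  v3: (1-0.88)·(-1.56,-2.89) + 0.88·(-3,-2.61) = (-2.8272,-2.6436)
  v4: (1-0.88)·(1.13,-4.41) + 0.88·(-0.79,-2.34) = (-0.5596,-2.5884)
  v5: (1-0.88)·(4.52,-1.32) + 0.88·(2.16,-0.8) = (2.4432,-0.8624)
Perimeter = Σ |v_{i+1} − v_i|:
  edge 1→2: √(-4.2132² + 2.7464²) = 5.0293 (running 5.0293)
  edge 2→3: √(-0.3416² + -5.8284²) = 5.8384 (running 10.8677)
  edge 3→4: √(2.2676² + 0.0552²) = 2.2683 (running 13.1360)
  edge 4→5: √(3.0028² + 1.7260²) = 3.4635 (running 16.5995)
  edge 5→1: √(-0.7156² + 1.3008²) = 1.4846 (running 18.0841)
Perimeter = 18.0841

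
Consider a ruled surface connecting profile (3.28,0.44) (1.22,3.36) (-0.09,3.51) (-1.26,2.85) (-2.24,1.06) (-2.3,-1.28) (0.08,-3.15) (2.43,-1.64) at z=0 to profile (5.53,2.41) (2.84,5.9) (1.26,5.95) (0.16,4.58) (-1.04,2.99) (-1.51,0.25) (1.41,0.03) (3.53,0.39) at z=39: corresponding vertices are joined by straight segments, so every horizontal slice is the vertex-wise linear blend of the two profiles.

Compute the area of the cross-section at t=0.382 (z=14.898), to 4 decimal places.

Cross-section at t=0.382: each vertex is (1-t)·p0[i] + t·p1[i].
  v1: (1-0.382)·(3.28,0.44) + 0.382·(5.53,2.41) = (4.1395,1.1925)
  v2: (1-0.382)·(1.22,3.36) + 0.382·(2.84,5.9) = (1.8388,4.3303)
  v3: (1-0.382)·(-0.09,3.51) + 0.382·(1.26,5.95) = (0.4257,4.4421)
  v4: (1-0.382)·(-1.26,2.85) + 0.382·(0.16,4.58) = (-0.7176,3.5109)
  v5: (1-0.382)·(-2.24,1.06) + 0.382·(-1.04,2.99) = (-1.7816,1.7973)
  v6: (1-0.382)·(-2.3,-1.28) + 0.382·(-1.51,0.25) = (-1.9982,-0.6955)
  v7: (1-0.382)·(0.08,-3.15) + 0.382·(1.41,0.03) = (0.5881,-1.9352)
  v8: (1-0.382)·(2.43,-1.64) + 0.382·(3.53,0.39) = (2.8502,-0.8645)
Shoelace sum Σ(x_i·y_{i+1} − x_{i+1}·y_i):
  i=1: 4.1395·4.3303 − 1.8388·1.1925 = +15.7323 (running +15.7323)
  i=2: 1.8388·4.4421 − 0.4257·4.3303 = +6.3249 (running +22.0572)
  i=3: 0.4257·3.5109 − -0.7176·4.4421 = +4.6820 (running +26.7392)
  i=4: -0.7176·1.7973 − -1.7816·3.5109 = +4.9653 (running +31.7045)
  i=5: -1.7816·-0.6955 − -1.9982·1.7973 = +4.8305 (running +36.5350)
  i=6: -1.9982·-1.9352 − 0.5881·-0.6955 = +4.2761 (running +40.8111)
  i=7: 0.5881·-0.8645 − 2.8502·-1.9352 = +5.0074 (running +45.8185)
  i=8: 2.8502·1.1925 − 4.1395·-0.8645 = +6.9777 (running +52.7962)
Area = |Σ|/2 = |52.7962|/2 = 26.3981

Area at t=0.382: 26.3981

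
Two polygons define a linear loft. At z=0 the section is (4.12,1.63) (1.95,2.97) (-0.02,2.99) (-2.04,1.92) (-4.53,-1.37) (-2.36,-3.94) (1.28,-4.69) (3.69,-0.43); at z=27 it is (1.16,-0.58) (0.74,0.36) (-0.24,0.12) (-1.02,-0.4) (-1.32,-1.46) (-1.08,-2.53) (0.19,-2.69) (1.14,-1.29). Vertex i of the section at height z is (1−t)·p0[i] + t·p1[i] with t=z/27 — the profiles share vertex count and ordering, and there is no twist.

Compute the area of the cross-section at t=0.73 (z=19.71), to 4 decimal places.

Area at t=0.73: 12.2587

Cross-section at t=0.73: each vertex is (1-t)·p0[i] + t·p1[i].
  v1: (1-0.73)·(4.12,1.63) + 0.73·(1.16,-0.58) = (1.9592,0.0167)
  v2: (1-0.73)·(1.95,2.97) + 0.73·(0.74,0.36) = (1.0667,1.0647)
  v3: (1-0.73)·(-0.02,2.99) + 0.73·(-0.24,0.12) = (-0.1806,0.8949)
  v4: (1-0.73)·(-2.04,1.92) + 0.73·(-1.02,-0.4) = (-1.2954,0.2264)
  v5: (1-0.73)·(-4.53,-1.37) + 0.73·(-1.32,-1.46) = (-2.1867,-1.4357)
  v6: (1-0.73)·(-2.36,-3.94) + 0.73·(-1.08,-2.53) = (-1.4256,-2.9107)
  v7: (1-0.73)·(1.28,-4.69) + 0.73·(0.19,-2.69) = (0.4843,-3.2300)
  v8: (1-0.73)·(3.69,-0.43) + 0.73·(1.14,-1.29) = (1.8285,-1.0578)
Shoelace sum Σ(x_i·y_{i+1} − x_{i+1}·y_i):
  i=1: 1.9592·1.0647 − 1.0667·0.0167 = +2.0681 (running +2.0681)
  i=2: 1.0667·0.8949 − -0.1806·1.0647 = +1.1469 (running +3.2150)
  i=3: -0.1806·0.2264 − -1.2954·0.8949 = +1.1184 (running +4.3334)
  i=4: -1.2954·-1.4357 − -2.1867·0.2264 = +2.3549 (running +6.6883)
  i=5: -2.1867·-2.9107 − -1.4256·-1.4357 = +4.3181 (running +11.0064)
  i=6: -1.4256·-3.2300 − 0.4843·-2.9107 = +6.0143 (running +17.0207)
  i=7: 0.4843·-1.0578 − 1.8285·-3.2300 = +5.3938 (running +22.4145)
  i=8: 1.8285·0.0167 − 1.9592·-1.0578 = +2.1030 (running +24.5174)
Area = |Σ|/2 = |24.5174|/2 = 12.2587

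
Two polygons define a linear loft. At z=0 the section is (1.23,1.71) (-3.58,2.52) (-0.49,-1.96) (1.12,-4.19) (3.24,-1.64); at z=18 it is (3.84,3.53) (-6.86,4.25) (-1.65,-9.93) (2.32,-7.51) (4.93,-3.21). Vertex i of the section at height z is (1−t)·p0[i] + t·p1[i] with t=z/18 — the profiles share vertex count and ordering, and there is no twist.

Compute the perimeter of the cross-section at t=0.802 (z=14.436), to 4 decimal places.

Cross-section at t=0.802: each vertex is (1-t)·p0[i] + t·p1[i].
  v1: (1-0.802)·(1.23,1.71) + 0.802·(3.84,3.53) = (3.3232,3.1696)
  v2: (1-0.802)·(-3.58,2.52) + 0.802·(-6.86,4.25) = (-6.2106,3.9075)
  v3: (1-0.802)·(-0.49,-1.96) + 0.802·(-1.65,-9.93) = (-1.4203,-8.3519)
  v4: (1-0.802)·(1.12,-4.19) + 0.802·(2.32,-7.51) = (2.0824,-6.8526)
  v5: (1-0.802)·(3.24,-1.64) + 0.802·(4.93,-3.21) = (4.5954,-2.8991)
Perimeter = Σ |v_{i+1} − v_i|:
  edge 1→2: √(-9.5338² + 0.7378²) = 9.5623 (running 9.5623)
  edge 2→3: √(4.7902² + -12.2594²) = 13.1620 (running 22.7243)
  edge 3→4: √(3.5027² + 1.4993²) = 3.8101 (running 26.5344)
  edge 4→5: √(2.5130² + 3.9535²) = 4.6846 (running 31.2190)
  edge 5→1: √(-1.2722² + 6.0688²) = 6.2007 (running 37.4197)
Perimeter = 37.4197

Perimeter at t=0.802: 37.4197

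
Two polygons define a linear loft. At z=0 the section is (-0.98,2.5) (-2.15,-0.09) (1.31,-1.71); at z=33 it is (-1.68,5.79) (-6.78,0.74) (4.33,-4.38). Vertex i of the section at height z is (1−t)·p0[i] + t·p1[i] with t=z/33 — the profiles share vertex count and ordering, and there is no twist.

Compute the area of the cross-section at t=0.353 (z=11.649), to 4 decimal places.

Area at t=0.353: 14.3038

Cross-section at t=0.353: each vertex is (1-t)·p0[i] + t·p1[i].
  v1: (1-0.353)·(-0.98,2.5) + 0.353·(-1.68,5.79) = (-1.2271,3.6614)
  v2: (1-0.353)·(-2.15,-0.09) + 0.353·(-6.78,0.74) = (-3.7844,0.2030)
  v3: (1-0.353)·(1.31,-1.71) + 0.353·(4.33,-4.38) = (2.3761,-2.6525)
Shoelace sum Σ(x_i·y_{i+1} − x_{i+1}·y_i):
  i=1: -1.2271·0.2030 − -3.7844·3.6614 = +13.6070 (running +13.6070)
  i=2: -3.7844·-2.6525 − 2.3761·0.2030 = +9.5558 (running +23.1628)
  i=3: 2.3761·3.6614 − -1.2271·-2.6525 = +5.4447 (running +28.6075)
Area = |Σ|/2 = |28.6075|/2 = 14.3038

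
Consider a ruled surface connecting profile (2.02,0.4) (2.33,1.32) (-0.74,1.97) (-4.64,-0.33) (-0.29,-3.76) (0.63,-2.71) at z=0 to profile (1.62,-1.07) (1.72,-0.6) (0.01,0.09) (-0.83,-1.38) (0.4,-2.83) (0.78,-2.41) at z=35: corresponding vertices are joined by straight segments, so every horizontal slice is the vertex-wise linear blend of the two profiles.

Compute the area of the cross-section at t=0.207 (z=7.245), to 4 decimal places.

Cross-section at t=0.207: each vertex is (1-t)·p0[i] + t·p1[i].
  v1: (1-0.207)·(2.02,0.4) + 0.207·(1.62,-1.07) = (1.9372,0.0957)
  v2: (1-0.207)·(2.33,1.32) + 0.207·(1.72,-0.6) = (2.2037,0.9226)
  v3: (1-0.207)·(-0.74,1.97) + 0.207·(0.01,0.09) = (-0.5847,1.5808)
  v4: (1-0.207)·(-4.64,-0.33) + 0.207·(-0.83,-1.38) = (-3.8513,-0.5474)
  v5: (1-0.207)·(-0.29,-3.76) + 0.207·(0.4,-2.83) = (-0.1472,-3.5675)
  v6: (1-0.207)·(0.63,-2.71) + 0.207·(0.78,-2.41) = (0.6611,-2.6479)
Shoelace sum Σ(x_i·y_{i+1} − x_{i+1}·y_i):
  i=1: 1.9372·0.9226 − 2.2037·0.0957 = +1.5763 (running +1.5763)
  i=2: 2.2037·1.5808 − -0.5847·0.9226 = +4.0232 (running +5.5995)
  i=3: -0.5847·-0.5474 − -3.8513·1.5808 = +6.4084 (running +12.0079)
  i=4: -3.8513·-3.5675 − -0.1472·-0.5474 = +13.6590 (running +25.6669)
  i=5: -0.1472·-2.6479 − 0.6611·-3.5675 = +2.7480 (running +28.4149)
  i=6: 0.6611·0.0957 − 1.9372·-2.6479 = +5.1928 (running +33.6077)
Area = |Σ|/2 = |33.6077|/2 = 16.8038

Area at t=0.207: 16.8038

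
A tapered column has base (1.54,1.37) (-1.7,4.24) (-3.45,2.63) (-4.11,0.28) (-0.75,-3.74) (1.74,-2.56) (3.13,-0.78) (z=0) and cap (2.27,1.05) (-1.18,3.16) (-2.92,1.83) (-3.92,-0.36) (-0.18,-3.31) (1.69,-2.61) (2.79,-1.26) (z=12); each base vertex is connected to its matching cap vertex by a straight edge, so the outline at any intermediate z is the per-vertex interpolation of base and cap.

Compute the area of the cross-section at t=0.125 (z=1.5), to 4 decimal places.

Area at t=0.125: 31.7806

Cross-section at t=0.125: each vertex is (1-t)·p0[i] + t·p1[i].
  v1: (1-0.125)·(1.54,1.37) + 0.125·(2.27,1.05) = (1.6313,1.3300)
  v2: (1-0.125)·(-1.7,4.24) + 0.125·(-1.18,3.16) = (-1.6350,4.1050)
  v3: (1-0.125)·(-3.45,2.63) + 0.125·(-2.92,1.83) = (-3.3838,2.5300)
  v4: (1-0.125)·(-4.11,0.28) + 0.125·(-3.92,-0.36) = (-4.0863,0.2000)
  v5: (1-0.125)·(-0.75,-3.74) + 0.125·(-0.18,-3.31) = (-0.6787,-3.6862)
  v6: (1-0.125)·(1.74,-2.56) + 0.125·(1.69,-2.61) = (1.7337,-2.5663)
  v7: (1-0.125)·(3.13,-0.78) + 0.125·(2.79,-1.26) = (3.0875,-0.8400)
Shoelace sum Σ(x_i·y_{i+1} − x_{i+1}·y_i):
  i=1: 1.6313·4.1050 − -1.6350·1.3300 = +8.8708 (running +8.8708)
  i=2: -1.6350·2.5300 − -3.3838·4.1050 = +9.7537 (running +18.6246)
  i=3: -3.3838·0.2000 − -4.0863·2.5300 = +9.6615 (running +28.2860)
  i=4: -4.0863·-3.6862 − -0.6787·0.2000 = +15.1987 (running +43.4847)
  i=5: -0.6787·-2.5663 − 1.7337·-3.6862 = +8.1329 (running +51.6176)
  i=6: 1.7337·-0.8400 − 3.0875·-2.5663 = +6.4669 (running +58.0846)
  i=7: 3.0875·1.3300 − 1.6313·-0.8400 = +5.4766 (running +63.5612)
Area = |Σ|/2 = |63.5612|/2 = 31.7806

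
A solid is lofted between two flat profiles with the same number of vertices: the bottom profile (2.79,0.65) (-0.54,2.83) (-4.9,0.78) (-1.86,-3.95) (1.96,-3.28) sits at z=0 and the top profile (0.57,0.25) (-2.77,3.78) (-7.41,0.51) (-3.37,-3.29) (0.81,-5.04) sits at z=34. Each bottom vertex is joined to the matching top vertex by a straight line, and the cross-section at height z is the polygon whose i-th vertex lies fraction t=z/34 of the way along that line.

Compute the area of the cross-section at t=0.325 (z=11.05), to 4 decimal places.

Cross-section at t=0.325: each vertex is (1-t)·p0[i] + t·p1[i].
  v1: (1-0.325)·(2.79,0.65) + 0.325·(0.57,0.25) = (2.0685,0.5200)
  v2: (1-0.325)·(-0.54,2.83) + 0.325·(-2.77,3.78) = (-1.2648,3.1387)
  v3: (1-0.325)·(-4.9,0.78) + 0.325·(-7.41,0.51) = (-5.7158,0.6923)
  v4: (1-0.325)·(-1.86,-3.95) + 0.325·(-3.37,-3.29) = (-2.3508,-3.7355)
  v5: (1-0.325)·(1.96,-3.28) + 0.325·(0.81,-5.04) = (1.5862,-3.8520)
Shoelace sum Σ(x_i·y_{i+1} − x_{i+1}·y_i):
  i=1: 2.0685·3.1387 − -1.2648·0.5200 = +7.1502 (running +7.1502)
  i=2: -1.2648·0.6923 − -5.7158·3.1387 = +17.0648 (running +24.2150)
  i=3: -5.7158·-3.7355 − -2.3508·0.6923 = +22.9785 (running +47.1935)
  i=4: -2.3508·-3.8520 − 1.5862·-3.7355 = +14.9805 (running +62.1740)
  i=5: 1.5862·0.5200 − 2.0685·-3.8520 = +8.7927 (running +70.9667)
Area = |Σ|/2 = |70.9667|/2 = 35.4833

Area at t=0.325: 35.4833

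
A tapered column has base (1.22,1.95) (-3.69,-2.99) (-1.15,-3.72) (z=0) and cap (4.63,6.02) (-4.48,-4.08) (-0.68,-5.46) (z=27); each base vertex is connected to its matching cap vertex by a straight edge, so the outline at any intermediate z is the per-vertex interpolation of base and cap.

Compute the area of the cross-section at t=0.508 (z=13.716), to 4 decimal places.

Cross-section at t=0.508: each vertex is (1-t)·p0[i] + t·p1[i].
  v1: (1-0.508)·(1.22,1.95) + 0.508·(4.63,6.02) = (2.9523,4.0176)
  v2: (1-0.508)·(-3.69,-2.99) + 0.508·(-4.48,-4.08) = (-4.0913,-3.5437)
  v3: (1-0.508)·(-1.15,-3.72) + 0.508·(-0.68,-5.46) = (-0.9112,-4.6039)
Shoelace sum Σ(x_i·y_{i+1} − x_{i+1}·y_i):
  i=1: 2.9523·-3.5437 − -4.0913·4.0176 = +5.9751 (running +5.9751)
  i=2: -4.0913·-4.6039 − -0.9112·-3.5437 = +15.6069 (running +21.5820)
  i=3: -0.9112·4.0176 − 2.9523·-4.6039 = +9.9311 (running +31.5131)
Area = |Σ|/2 = |31.5131|/2 = 15.7566

Area at t=0.508: 15.7566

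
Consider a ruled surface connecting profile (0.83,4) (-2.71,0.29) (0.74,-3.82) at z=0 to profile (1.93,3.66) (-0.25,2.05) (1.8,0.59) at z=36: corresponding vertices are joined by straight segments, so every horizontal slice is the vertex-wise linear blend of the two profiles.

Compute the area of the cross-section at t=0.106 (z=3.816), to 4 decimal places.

Cross-section at t=0.106: each vertex is (1-t)·p0[i] + t·p1[i].
  v1: (1-0.106)·(0.83,4) + 0.106·(1.93,3.66) = (0.9466,3.9640)
  v2: (1-0.106)·(-2.71,0.29) + 0.106·(-0.25,2.05) = (-2.4492,0.4766)
  v3: (1-0.106)·(0.74,-3.82) + 0.106·(1.8,0.59) = (0.8524,-3.3525)
Shoelace sum Σ(x_i·y_{i+1} − x_{i+1}·y_i):
  i=1: 0.9466·0.4766 − -2.4492·3.9640 = +10.1598 (running +10.1598)
  i=2: -2.4492·-3.3525 − 0.8524·0.4766 = +7.8050 (running +17.9648)
  i=3: 0.8524·3.9640 − 0.9466·-3.3525 = +6.5522 (running +24.5170)
Area = |Σ|/2 = |24.5170|/2 = 12.2585

Area at t=0.106: 12.2585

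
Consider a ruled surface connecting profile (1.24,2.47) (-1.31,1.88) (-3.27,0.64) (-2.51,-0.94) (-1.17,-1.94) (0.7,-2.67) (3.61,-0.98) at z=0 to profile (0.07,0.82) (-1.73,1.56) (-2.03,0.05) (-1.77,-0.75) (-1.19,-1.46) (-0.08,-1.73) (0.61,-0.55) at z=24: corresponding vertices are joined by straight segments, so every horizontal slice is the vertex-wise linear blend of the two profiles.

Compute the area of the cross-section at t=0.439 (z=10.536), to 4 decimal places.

Area at t=0.439: 13.3652

Cross-section at t=0.439: each vertex is (1-t)·p0[i] + t·p1[i].
  v1: (1-0.439)·(1.24,2.47) + 0.439·(0.07,0.82) = (0.7264,1.7456)
  v2: (1-0.439)·(-1.31,1.88) + 0.439·(-1.73,1.56) = (-1.4944,1.7395)
  v3: (1-0.439)·(-3.27,0.64) + 0.439·(-2.03,0.05) = (-2.7256,0.3810)
  v4: (1-0.439)·(-2.51,-0.94) + 0.439·(-1.77,-0.75) = (-2.1851,-0.8566)
  v5: (1-0.439)·(-1.17,-1.94) + 0.439·(-1.19,-1.46) = (-1.1788,-1.7293)
  v6: (1-0.439)·(0.7,-2.67) + 0.439·(-0.08,-1.73) = (0.3576,-2.2573)
  v7: (1-0.439)·(3.61,-0.98) + 0.439·(0.61,-0.55) = (2.2930,-0.7912)
Shoelace sum Σ(x_i·y_{i+1} − x_{i+1}·y_i):
  i=1: 0.7264·1.7395 − -1.4944·1.7456 = +3.8722 (running +3.8722)
  i=2: -1.4944·0.3810 − -2.7256·1.7395 = +4.1720 (running +8.0442)
  i=3: -2.7256·-0.8566 − -2.1851·0.3810 = +3.1673 (running +11.2114)
  i=4: -2.1851·-1.7293 − -1.1788·-0.8566 = +2.7690 (running +13.9804)
  i=5: -1.1788·-2.2573 − 0.3576·-1.7293 = +3.2793 (running +17.2597)
  i=6: 0.3576·-0.7912 − 2.2930·-2.2573 = +4.8932 (running +22.1528)
  i=7: 2.2930·1.7456 − 0.7264·-0.7912 = +4.5775 (running +26.7303)
Area = |Σ|/2 = |26.7303|/2 = 13.3652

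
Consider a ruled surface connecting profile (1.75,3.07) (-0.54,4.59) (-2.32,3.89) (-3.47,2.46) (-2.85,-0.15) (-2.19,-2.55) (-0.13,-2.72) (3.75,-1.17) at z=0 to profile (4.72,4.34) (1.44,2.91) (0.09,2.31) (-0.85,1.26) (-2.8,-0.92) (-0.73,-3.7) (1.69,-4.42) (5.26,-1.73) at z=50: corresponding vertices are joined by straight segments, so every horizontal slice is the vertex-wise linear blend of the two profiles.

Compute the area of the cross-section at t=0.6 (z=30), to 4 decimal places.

Area at t=0.6: 40.4133

Cross-section at t=0.6: each vertex is (1-t)·p0[i] + t·p1[i].
  v1: (1-0.6)·(1.75,3.07) + 0.6·(4.72,4.34) = (3.5320,3.8320)
  v2: (1-0.6)·(-0.54,4.59) + 0.6·(1.44,2.91) = (0.6480,3.5820)
  v3: (1-0.6)·(-2.32,3.89) + 0.6·(0.09,2.31) = (-0.8740,2.9420)
  v4: (1-0.6)·(-3.47,2.46) + 0.6·(-0.85,1.26) = (-1.8980,1.7400)
  v5: (1-0.6)·(-2.85,-0.15) + 0.6·(-2.8,-0.92) = (-2.8200,-0.6120)
  v6: (1-0.6)·(-2.19,-2.55) + 0.6·(-0.73,-3.7) = (-1.3140,-3.2400)
  v7: (1-0.6)·(-0.13,-2.72) + 0.6·(1.69,-4.42) = (0.9620,-3.7400)
  v8: (1-0.6)·(3.75,-1.17) + 0.6·(5.26,-1.73) = (4.6560,-1.5060)
Shoelace sum Σ(x_i·y_{i+1} − x_{i+1}·y_i):
  i=1: 3.5320·3.5820 − 0.6480·3.8320 = +10.1685 (running +10.1685)
  i=2: 0.6480·2.9420 − -0.8740·3.5820 = +5.0371 (running +15.2056)
  i=3: -0.8740·1.7400 − -1.8980·2.9420 = +4.0632 (running +19.2687)
  i=4: -1.8980·-0.6120 − -2.8200·1.7400 = +6.0684 (running +25.3371)
  i=5: -2.8200·-3.2400 − -1.3140·-0.6120 = +8.3326 (running +33.6697)
  i=6: -1.3140·-3.7400 − 0.9620·-3.2400 = +8.0312 (running +41.7010)
  i=7: 0.9620·-1.5060 − 4.6560·-3.7400 = +15.9647 (running +57.6656)
  i=8: 4.6560·3.8320 − 3.5320·-1.5060 = +23.1610 (running +80.8266)
Area = |Σ|/2 = |80.8266|/2 = 40.4133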